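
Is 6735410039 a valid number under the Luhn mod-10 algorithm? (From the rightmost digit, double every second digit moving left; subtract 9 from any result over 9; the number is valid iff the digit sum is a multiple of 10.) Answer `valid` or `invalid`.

invalid

From the right, keep odd positions and double even positions (subtract 9 from any doubled value over 9):
  doubled (positions 2,4,...): 6 0 8 6 3 → sum 23
  kept (positions 1,3,...): 9 0 1 5 7 → sum 22
Total = 45.
45 mod 10 = 5, so the number is invalid.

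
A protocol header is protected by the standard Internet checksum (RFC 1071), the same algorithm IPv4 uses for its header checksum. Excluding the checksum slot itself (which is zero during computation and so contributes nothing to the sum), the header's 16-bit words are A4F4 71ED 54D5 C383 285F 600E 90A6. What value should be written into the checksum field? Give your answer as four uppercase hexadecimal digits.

B7B0

One's-complement addition (fold any carry out of bit 15 back into bit 0):
  0xA4F4 + 0x71ED = 0x116E1 → wrap carry → 0x16E2
  0x16E2 + 0x54D5 = 0x06BB7
  0x6BB7 + 0xC383 = 0x12F3A → wrap carry → 0x2F3B
  0x2F3B + 0x285F = 0x0579A
  0x579A + 0x600E = 0x0B7A8
  0xB7A8 + 0x90A6 = 0x1484E → wrap carry → 0x484F
One's-complement sum = 0x484F.
Checksum = ~0x484F & 0xFFFF = 0xB7B0.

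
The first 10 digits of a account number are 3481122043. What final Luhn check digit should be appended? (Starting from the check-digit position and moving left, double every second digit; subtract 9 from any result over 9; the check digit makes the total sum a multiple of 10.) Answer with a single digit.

2

Partial digits right→left: 3 4 0 2 2 1 1 8 4 3
Double every second digit counting from the check-digit position (so the 1st, 3rd, 5th, ... of the partial from the right).
  doubled (with −9 where >9): 6 0 4 2 8 → sum 20
  kept as-is: 4 2 1 8 3 → sum 18
Total = 20 + 18 = 38.
Check digit = (10 − (38 mod 10)) mod 10 = 2.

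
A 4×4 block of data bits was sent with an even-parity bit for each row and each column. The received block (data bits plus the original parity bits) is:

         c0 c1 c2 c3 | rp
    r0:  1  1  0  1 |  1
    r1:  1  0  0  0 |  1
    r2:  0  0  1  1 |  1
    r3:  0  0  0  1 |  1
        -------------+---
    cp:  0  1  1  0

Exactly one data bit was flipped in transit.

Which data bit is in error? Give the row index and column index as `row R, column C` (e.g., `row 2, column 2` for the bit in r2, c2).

Recompute each row's even parity and compare to rp:
  r0: data parity 1, sent rp 1 → ok
  r1: data parity 1, sent rp 1 → ok
  r2: data parity 0, sent rp 1 → mismatch
  r3: data parity 1, sent rp 1 → ok
Recompute each column's even parity and compare to cp:
  c0: data parity 0, sent cp 0 → ok
  c1: data parity 1, sent cp 1 → ok
  c2: data parity 1, sent cp 1 → ok
  c3: data parity 1, sent cp 0 → mismatch
Exactly one row (r2) and one column (c3) fail → the flipped bit is at their intersection.

row 2, column 3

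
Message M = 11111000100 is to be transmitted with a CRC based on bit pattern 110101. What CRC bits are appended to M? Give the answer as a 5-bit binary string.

01111

Append 5 zeros: 1111100010000000. Divide by 110101 (XOR where the leading bit is 1):
  pos 0: 111110 XOR 110101 = 001011
  pos 2: 101100 XOR 110101 = 011001
  pos 3: 110011 XOR 110101 = 000110
  pos 6: 110000 XOR 110101 = 000101
  pos 9: 101000 XOR 110101 = 011101
  pos 10: 111010 XOR 110101 = 001111
Remainder (last 5 bits) = 01111. This is the CRC / FCS.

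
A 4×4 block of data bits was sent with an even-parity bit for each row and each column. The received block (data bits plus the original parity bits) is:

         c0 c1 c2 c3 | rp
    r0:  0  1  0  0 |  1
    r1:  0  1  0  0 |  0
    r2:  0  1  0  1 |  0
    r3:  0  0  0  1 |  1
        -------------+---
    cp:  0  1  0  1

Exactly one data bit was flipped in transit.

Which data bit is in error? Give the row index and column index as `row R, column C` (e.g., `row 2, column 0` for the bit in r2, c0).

Recompute each row's even parity and compare to rp:
  r0: data parity 1, sent rp 1 → ok
  r1: data parity 1, sent rp 0 → mismatch
  r2: data parity 0, sent rp 0 → ok
  r3: data parity 1, sent rp 1 → ok
Recompute each column's even parity and compare to cp:
  c0: data parity 0, sent cp 0 → ok
  c1: data parity 1, sent cp 1 → ok
  c2: data parity 0, sent cp 0 → ok
  c3: data parity 0, sent cp 1 → mismatch
Exactly one row (r1) and one column (c3) fail → the flipped bit is at their intersection.

row 1, column 3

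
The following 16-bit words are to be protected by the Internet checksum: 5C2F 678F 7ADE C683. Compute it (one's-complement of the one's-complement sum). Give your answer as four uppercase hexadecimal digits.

One's-complement addition (fold any carry out of bit 15 back into bit 0):
  0x5C2F + 0x678F = 0x0C3BE
  0xC3BE + 0x7ADE = 0x13E9C → wrap carry → 0x3E9D
  0x3E9D + 0xC683 = 0x10520 → wrap carry → 0x0521
One's-complement sum = 0x0521.
Checksum = ~0x0521 & 0xFFFF = 0xFADE.

FADE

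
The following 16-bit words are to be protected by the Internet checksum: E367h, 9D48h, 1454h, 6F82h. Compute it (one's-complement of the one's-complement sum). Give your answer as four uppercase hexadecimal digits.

FB78

One's-complement addition (fold any carry out of bit 15 back into bit 0):
  0xE367 + 0x9D48 = 0x180AF → wrap carry → 0x80B0
  0x80B0 + 0x1454 = 0x09504
  0x9504 + 0x6F82 = 0x10486 → wrap carry → 0x0487
One's-complement sum = 0x0487.
Checksum = ~0x0487 & 0xFFFF = 0xFB78.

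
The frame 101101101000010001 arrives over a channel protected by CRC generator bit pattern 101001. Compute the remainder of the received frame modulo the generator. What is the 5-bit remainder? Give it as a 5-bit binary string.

00000

Modulo-2 division of 101101101000010001 by 101001:
  pos 0: 101101 XOR 101001 = 000100
  pos 3: 100101 XOR 101001 = 001100
  pos 5: 110000 XOR 101001 = 011001
  pos 6: 110010 XOR 101001 = 011011
  pos 7: 110110 XOR 101001 = 011111
  pos 8: 111111 XOR 101001 = 010110
  pos 9: 101100 XOR 101001 = 000101
  pos 12: 101001 XOR 101001 = 000000
Remainder = 00000 (zero — the frame passes the CRC check).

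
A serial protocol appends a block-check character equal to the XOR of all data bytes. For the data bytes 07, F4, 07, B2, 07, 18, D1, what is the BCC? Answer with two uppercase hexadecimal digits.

88

XOR the bytes together:
  start with 0x07
  0x07 ⊕ 0xF4 = 0xF3
  0xF3 ⊕ 0x07 = 0xF4
  0xF4 ⊕ 0xB2 = 0x46
  0x46 ⊕ 0x07 = 0x41
  0x41 ⊕ 0x18 = 0x59
  0x59 ⊕ 0xD1 = 0x88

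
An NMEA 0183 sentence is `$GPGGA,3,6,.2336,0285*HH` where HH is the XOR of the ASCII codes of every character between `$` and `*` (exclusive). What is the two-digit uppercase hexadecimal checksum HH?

XOR the ASCII codes of the payload characters:
  'G' = 0x47 → acc = 0x47
  'P' = 0x50 → acc = 0x17
  'G' = 0x47 → acc = 0x50
  'G' = 0x47 → acc = 0x17
  'A' = 0x41 → acc = 0x56
  ',' = 0x2C → acc = 0x7A
  '3' = 0x33 → acc = 0x49
  ',' = 0x2C → acc = 0x65
  '6' = 0x36 → acc = 0x53
  ',' = 0x2C → acc = 0x7F
  '.' = 0x2E → acc = 0x51
  '2' = 0x32 → acc = 0x63
  '3' = 0x33 → acc = 0x50
  '3' = 0x33 → acc = 0x63
  '6' = 0x36 → acc = 0x55
  ',' = 0x2C → acc = 0x79
  '0' = 0x30 → acc = 0x49
  '2' = 0x32 → acc = 0x7B
  '8' = 0x38 → acc = 0x43
  '5' = 0x35 → acc = 0x76
Checksum = 0x76.

76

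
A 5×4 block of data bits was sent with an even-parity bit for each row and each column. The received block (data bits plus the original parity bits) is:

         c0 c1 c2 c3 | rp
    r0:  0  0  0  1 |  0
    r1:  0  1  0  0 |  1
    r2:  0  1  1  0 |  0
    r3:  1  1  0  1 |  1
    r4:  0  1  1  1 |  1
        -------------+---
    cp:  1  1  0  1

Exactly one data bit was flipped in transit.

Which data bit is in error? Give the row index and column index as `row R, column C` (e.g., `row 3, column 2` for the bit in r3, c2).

Recompute each row's even parity and compare to rp:
  r0: data parity 1, sent rp 0 → mismatch
  r1: data parity 1, sent rp 1 → ok
  r2: data parity 0, sent rp 0 → ok
  r3: data parity 1, sent rp 1 → ok
  r4: data parity 1, sent rp 1 → ok
Recompute each column's even parity and compare to cp:
  c0: data parity 1, sent cp 1 → ok
  c1: data parity 0, sent cp 1 → mismatch
  c2: data parity 0, sent cp 0 → ok
  c3: data parity 1, sent cp 1 → ok
Exactly one row (r0) and one column (c1) fail → the flipped bit is at their intersection.

row 0, column 1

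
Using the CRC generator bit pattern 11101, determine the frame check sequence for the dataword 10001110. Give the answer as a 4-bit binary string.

0101

Append 4 zeros: 100011100000. Divide by 11101 (XOR where the leading bit is 1):
  pos 0: 10001 XOR 11101 = 01100
  pos 1: 11001 XOR 11101 = 00100
  pos 3: 10010 XOR 11101 = 01111
  pos 4: 11110 XOR 11101 = 00011
  pos 7: 11000 XOR 11101 = 00101
Remainder (last 4 bits) = 0101. This is the CRC / FCS.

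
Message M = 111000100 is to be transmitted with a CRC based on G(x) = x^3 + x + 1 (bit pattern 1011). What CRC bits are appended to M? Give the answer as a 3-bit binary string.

110

Append 3 zeros: 111000100000. Divide by 1011 (XOR where the leading bit is 1):
  pos 0: 1110 XOR 1011 = 0101
  pos 1: 1010 XOR 1011 = 0001
  pos 4: 1010 XOR 1011 = 0001
  pos 7: 1000 XOR 1011 = 0011
Remainder (last 3 bits) = 110. This is the CRC / FCS.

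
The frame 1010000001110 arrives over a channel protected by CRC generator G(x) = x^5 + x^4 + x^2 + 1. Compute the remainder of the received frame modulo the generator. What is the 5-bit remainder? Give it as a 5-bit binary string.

10101

Modulo-2 division of 1010000001110 by 110101:
  pos 0: 101000 XOR 110101 = 011101
  pos 1: 111010 XOR 110101 = 001111
  pos 3: 111100 XOR 110101 = 001001
  pos 5: 100111 XOR 110101 = 010010
  pos 6: 100101 XOR 110101 = 010000
  pos 7: 100000 XOR 110101 = 010101
Remainder = 10101 (nonzero — an error is detected).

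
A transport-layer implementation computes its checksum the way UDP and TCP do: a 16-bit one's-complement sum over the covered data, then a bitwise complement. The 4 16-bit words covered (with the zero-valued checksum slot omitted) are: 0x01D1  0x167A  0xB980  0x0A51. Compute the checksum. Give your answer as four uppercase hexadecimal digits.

One's-complement addition (fold any carry out of bit 15 back into bit 0):
  0x01D1 + 0x167A = 0x0184B
  0x184B + 0xB980 = 0x0D1CB
  0xD1CB + 0x0A51 = 0x0DC1C
One's-complement sum = 0xDC1C.
Checksum = ~0xDC1C & 0xFFFF = 0x23E3.

23E3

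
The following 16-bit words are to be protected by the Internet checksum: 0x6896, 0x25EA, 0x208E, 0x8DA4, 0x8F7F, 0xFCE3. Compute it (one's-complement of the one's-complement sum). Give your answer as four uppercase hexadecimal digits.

36E9

One's-complement addition (fold any carry out of bit 15 back into bit 0):
  0x6896 + 0x25EA = 0x08E80
  0x8E80 + 0x208E = 0x0AF0E
  0xAF0E + 0x8DA4 = 0x13CB2 → wrap carry → 0x3CB3
  0x3CB3 + 0x8F7F = 0x0CC32
  0xCC32 + 0xFCE3 = 0x1C915 → wrap carry → 0xC916
One's-complement sum = 0xC916.
Checksum = ~0xC916 & 0xFFFF = 0x36E9.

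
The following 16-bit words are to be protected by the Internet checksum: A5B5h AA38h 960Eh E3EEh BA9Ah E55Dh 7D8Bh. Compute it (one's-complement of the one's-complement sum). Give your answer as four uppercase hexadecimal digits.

1890

One's-complement addition (fold any carry out of bit 15 back into bit 0):
  0xA5B5 + 0xAA38 = 0x14FED → wrap carry → 0x4FEE
  0x4FEE + 0x960E = 0x0E5FC
  0xE5FC + 0xE3EE = 0x1C9EA → wrap carry → 0xC9EB
  0xC9EB + 0xBA9A = 0x18485 → wrap carry → 0x8486
  0x8486 + 0xE55D = 0x169E3 → wrap carry → 0x69E4
  0x69E4 + 0x7D8B = 0x0E76F
One's-complement sum = 0xE76F.
Checksum = ~0xE76F & 0xFFFF = 0x1890.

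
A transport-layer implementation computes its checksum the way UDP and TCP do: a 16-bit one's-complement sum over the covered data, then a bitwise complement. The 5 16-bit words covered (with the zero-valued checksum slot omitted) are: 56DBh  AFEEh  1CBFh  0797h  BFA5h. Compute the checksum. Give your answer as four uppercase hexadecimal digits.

One's-complement addition (fold any carry out of bit 15 back into bit 0):
  0x56DB + 0xAFEE = 0x106C9 → wrap carry → 0x06CA
  0x06CA + 0x1CBF = 0x02389
  0x2389 + 0x0797 = 0x02B20
  0x2B20 + 0xBFA5 = 0x0EAC5
One's-complement sum = 0xEAC5.
Checksum = ~0xEAC5 & 0xFFFF = 0x153A.

153A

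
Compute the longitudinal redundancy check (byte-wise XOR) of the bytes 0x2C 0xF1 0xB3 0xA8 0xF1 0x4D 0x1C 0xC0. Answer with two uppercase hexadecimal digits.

A6

XOR the bytes together:
  start with 0x2C
  0x2C ⊕ 0xF1 = 0xDD
  0xDD ⊕ 0xB3 = 0x6E
  0x6E ⊕ 0xA8 = 0xC6
  0xC6 ⊕ 0xF1 = 0x37
  0x37 ⊕ 0x4D = 0x7A
  0x7A ⊕ 0x1C = 0x66
  0x66 ⊕ 0xC0 = 0xA6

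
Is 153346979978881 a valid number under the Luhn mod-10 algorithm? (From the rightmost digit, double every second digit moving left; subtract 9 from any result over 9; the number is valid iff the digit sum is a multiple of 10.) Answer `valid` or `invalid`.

From the right, keep odd positions and double even positions (subtract 9 from any doubled value over 9):
  doubled (positions 2,4,...): 7 7 9 5 3 6 1 → sum 38
  kept (positions 1,3,...): 1 8 7 9 9 4 3 1 → sum 42
Total = 80.
80 mod 10 = 0, so the number is valid.

valid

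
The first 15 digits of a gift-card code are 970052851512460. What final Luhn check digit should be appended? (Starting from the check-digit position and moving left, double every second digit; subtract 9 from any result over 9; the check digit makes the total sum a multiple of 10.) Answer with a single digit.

4

Partial digits right→left: 0 6 4 2 1 5 1 5 8 2 5 0 0 7 9
Double every second digit counting from the check-digit position (so the 1st, 3rd, 5th, ... of the partial from the right).
  doubled (with −9 where >9): 0 8 2 2 7 1 0 9 → sum 29
  kept as-is: 6 2 5 5 2 0 7 → sum 27
Total = 29 + 27 = 56.
Check digit = (10 − (56 mod 10)) mod 10 = 4.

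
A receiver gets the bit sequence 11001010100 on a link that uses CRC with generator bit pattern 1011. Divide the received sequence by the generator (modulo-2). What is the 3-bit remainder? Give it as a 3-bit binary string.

000

Modulo-2 division of 11001010100 by 1011:
  pos 0: 1100 XOR 1011 = 0111
  pos 1: 1111 XOR 1011 = 0100
  pos 2: 1000 XOR 1011 = 0011
  pos 4: 1110 XOR 1011 = 0101
  pos 5: 1011 XOR 1011 = 0000
Remainder = 000 (zero — the frame passes the CRC check).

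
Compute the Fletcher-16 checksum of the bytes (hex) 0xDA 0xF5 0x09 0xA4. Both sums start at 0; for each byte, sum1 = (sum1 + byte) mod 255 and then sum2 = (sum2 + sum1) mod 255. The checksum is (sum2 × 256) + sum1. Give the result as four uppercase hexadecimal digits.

Running sums (mod 255):
  after byte 0 (0xDA): sum1=218, sum2=218
  after byte 1 (0xF5): sum1=208, sum2=171
  after byte 2 (0x09): sum1=217, sum2=133
  after byte 3 (0xA4): sum1=126, sum2=4
Checksum = sum2·256 + sum1 = 4·256 + 126 = 1150 = 0x047E.

047E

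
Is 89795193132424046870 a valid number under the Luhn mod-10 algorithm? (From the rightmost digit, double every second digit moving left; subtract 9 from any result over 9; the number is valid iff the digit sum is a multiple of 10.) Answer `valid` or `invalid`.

From the right, keep odd positions and double even positions (subtract 9 from any doubled value over 9):
  doubled (positions 2,4,...): 5 3 0 4 4 2 9 1 5 7 → sum 40
  kept (positions 1,3,...): 0 8 4 4 4 3 3 1 9 9 → sum 45
Total = 85.
85 mod 10 = 5, so the number is invalid.

invalid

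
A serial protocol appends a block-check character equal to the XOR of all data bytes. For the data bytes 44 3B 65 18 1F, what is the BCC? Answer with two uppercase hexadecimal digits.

XOR the bytes together:
  start with 0x44
  0x44 ⊕ 0x3B = 0x7F
  0x7F ⊕ 0x65 = 0x1A
  0x1A ⊕ 0x18 = 0x02
  0x02 ⊕ 0x1F = 0x1D

1D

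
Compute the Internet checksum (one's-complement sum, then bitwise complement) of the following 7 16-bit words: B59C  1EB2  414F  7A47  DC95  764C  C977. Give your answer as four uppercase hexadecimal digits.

One's-complement addition (fold any carry out of bit 15 back into bit 0):
  0xB59C + 0x1EB2 = 0x0D44E
  0xD44E + 0x414F = 0x1159D → wrap carry → 0x159E
  0x159E + 0x7A47 = 0x08FE5
  0x8FE5 + 0xDC95 = 0x16C7A → wrap carry → 0x6C7B
  0x6C7B + 0x764C = 0x0E2C7
  0xE2C7 + 0xC977 = 0x1AC3E → wrap carry → 0xAC3F
One's-complement sum = 0xAC3F.
Checksum = ~0xAC3F & 0xFFFF = 0x53C0.

53C0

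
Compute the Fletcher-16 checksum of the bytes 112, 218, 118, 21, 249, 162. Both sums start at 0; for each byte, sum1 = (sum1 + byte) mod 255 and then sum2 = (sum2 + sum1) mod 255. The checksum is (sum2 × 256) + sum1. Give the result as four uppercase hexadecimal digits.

9873

Running sums (mod 255):
  after byte 0 (112): sum1=112, sum2=112
  after byte 1 (218): sum1=75, sum2=187
  after byte 2 (118): sum1=193, sum2=125
  after byte 3 (21): sum1=214, sum2=84
  after byte 4 (249): sum1=208, sum2=37
  after byte 5 (162): sum1=115, sum2=152
Checksum = sum2·256 + sum1 = 152·256 + 115 = 39027 = 0x9873.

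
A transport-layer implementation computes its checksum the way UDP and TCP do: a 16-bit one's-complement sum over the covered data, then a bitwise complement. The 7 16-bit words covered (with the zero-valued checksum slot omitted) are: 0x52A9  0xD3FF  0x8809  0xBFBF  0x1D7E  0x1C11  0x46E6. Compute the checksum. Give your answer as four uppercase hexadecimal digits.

One's-complement addition (fold any carry out of bit 15 back into bit 0):
  0x52A9 + 0xD3FF = 0x126A8 → wrap carry → 0x26A9
  0x26A9 + 0x8809 = 0x0AEB2
  0xAEB2 + 0xBFBF = 0x16E71 → wrap carry → 0x6E72
  0x6E72 + 0x1D7E = 0x08BF0
  0x8BF0 + 0x1C11 = 0x0A801
  0xA801 + 0x46E6 = 0x0EEE7
One's-complement sum = 0xEEE7.
Checksum = ~0xEEE7 & 0xFFFF = 0x1118.

1118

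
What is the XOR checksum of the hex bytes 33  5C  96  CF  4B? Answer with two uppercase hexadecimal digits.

XOR the bytes together:
  start with 0x33
  0x33 ⊕ 0x5C = 0x6F
  0x6F ⊕ 0x96 = 0xF9
  0xF9 ⊕ 0xCF = 0x36
  0x36 ⊕ 0x4B = 0x7D

7D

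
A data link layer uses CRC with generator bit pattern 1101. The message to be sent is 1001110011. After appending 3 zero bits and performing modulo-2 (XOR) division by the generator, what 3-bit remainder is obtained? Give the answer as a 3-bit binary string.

Append 3 zeros: 1001110011000. Divide by 1101 (XOR where the leading bit is 1):
  pos 0: 1001 XOR 1101 = 0100
  pos 1: 1001 XOR 1101 = 0100
  pos 2: 1001 XOR 1101 = 0100
  pos 3: 1000 XOR 1101 = 0101
  pos 4: 1010 XOR 1101 = 0111
  pos 5: 1111 XOR 1101 = 0010
  pos 7: 1010 XOR 1101 = 0111
  pos 8: 1110 XOR 1101 = 0011
Remainder (last 3 bits) = 110. This is the CRC / FCS.

110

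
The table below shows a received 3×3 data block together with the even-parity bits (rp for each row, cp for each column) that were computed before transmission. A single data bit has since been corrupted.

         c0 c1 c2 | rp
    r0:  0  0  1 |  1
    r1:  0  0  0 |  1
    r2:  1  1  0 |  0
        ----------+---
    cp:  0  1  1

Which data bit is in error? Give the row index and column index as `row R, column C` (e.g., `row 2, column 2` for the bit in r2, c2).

row 1, column 0

Recompute each row's even parity and compare to rp:
  r0: data parity 1, sent rp 1 → ok
  r1: data parity 0, sent rp 1 → mismatch
  r2: data parity 0, sent rp 0 → ok
Recompute each column's even parity and compare to cp:
  c0: data parity 1, sent cp 0 → mismatch
  c1: data parity 1, sent cp 1 → ok
  c2: data parity 1, sent cp 1 → ok
Exactly one row (r1) and one column (c0) fail → the flipped bit is at their intersection.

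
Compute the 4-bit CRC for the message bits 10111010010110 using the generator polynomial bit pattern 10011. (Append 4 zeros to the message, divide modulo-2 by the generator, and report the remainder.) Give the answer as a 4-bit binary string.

0000

Append 4 zeros: 101110100101100000. Divide by 10011 (XOR where the leading bit is 1):
  pos 0: 10111 XOR 10011 = 00100
  pos 2: 10001 XOR 10011 = 00010
  pos 5: 10001 XOR 10011 = 00010
  pos 8: 10011 XOR 10011 = 00000
Remainder (last 4 bits) = 0000. This is the CRC / FCS.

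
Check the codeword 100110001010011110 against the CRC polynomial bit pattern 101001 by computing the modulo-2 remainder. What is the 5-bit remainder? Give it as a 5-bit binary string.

Modulo-2 division of 100110001010011110 by 101001:
  pos 0: 100110 XOR 101001 = 001111
  pos 2: 111100 XOR 101001 = 010101
  pos 3: 101011 XOR 101001 = 000010
  pos 7: 100100 XOR 101001 = 001101
  pos 9: 110111 XOR 101001 = 011110
  pos 10: 111101 XOR 101001 = 010100
  pos 11: 101001 XOR 101001 = 000000
Remainder = 00000 (zero — the frame passes the CRC check).

00000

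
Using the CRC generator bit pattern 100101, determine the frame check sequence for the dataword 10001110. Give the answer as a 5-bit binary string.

Append 5 zeros: 1000111000000. Divide by 100101 (XOR where the leading bit is 1):
  pos 0: 100011 XOR 100101 = 000110
  pos 3: 110100 XOR 100101 = 010001
  pos 4: 100010 XOR 100101 = 000111
  pos 7: 111000 XOR 100101 = 011101
Remainder (last 5 bits) = 11101. This is the CRC / FCS.

11101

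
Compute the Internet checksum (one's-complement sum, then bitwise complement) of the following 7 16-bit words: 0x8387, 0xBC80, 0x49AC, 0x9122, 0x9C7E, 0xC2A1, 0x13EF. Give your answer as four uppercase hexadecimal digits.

One's-complement addition (fold any carry out of bit 15 back into bit 0):
  0x8387 + 0xBC80 = 0x14007 → wrap carry → 0x4008
  0x4008 + 0x49AC = 0x089B4
  0x89B4 + 0x9122 = 0x11AD6 → wrap carry → 0x1AD7
  0x1AD7 + 0x9C7E = 0x0B755
  0xB755 + 0xC2A1 = 0x179F6 → wrap carry → 0x79F7
  0x79F7 + 0x13EF = 0x08DE6
One's-complement sum = 0x8DE6.
Checksum = ~0x8DE6 & 0xFFFF = 0x7219.

7219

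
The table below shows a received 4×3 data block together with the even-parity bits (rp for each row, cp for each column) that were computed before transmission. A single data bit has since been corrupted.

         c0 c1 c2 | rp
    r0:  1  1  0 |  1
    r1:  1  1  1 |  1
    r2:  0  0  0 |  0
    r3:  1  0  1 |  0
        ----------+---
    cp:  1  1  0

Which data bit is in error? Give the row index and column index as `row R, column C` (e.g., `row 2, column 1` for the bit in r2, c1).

row 0, column 1

Recompute each row's even parity and compare to rp:
  r0: data parity 0, sent rp 1 → mismatch
  r1: data parity 1, sent rp 1 → ok
  r2: data parity 0, sent rp 0 → ok
  r3: data parity 0, sent rp 0 → ok
Recompute each column's even parity and compare to cp:
  c0: data parity 1, sent cp 1 → ok
  c1: data parity 0, sent cp 1 → mismatch
  c2: data parity 0, sent cp 0 → ok
Exactly one row (r0) and one column (c1) fail → the flipped bit is at their intersection.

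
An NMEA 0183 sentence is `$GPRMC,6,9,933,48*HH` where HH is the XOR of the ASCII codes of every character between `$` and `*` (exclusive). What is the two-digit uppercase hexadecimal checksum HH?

XOR the ASCII codes of the payload characters:
  'G' = 0x47 → acc = 0x47
  'P' = 0x50 → acc = 0x17
  'R' = 0x52 → acc = 0x45
  'M' = 0x4D → acc = 0x08
  'C' = 0x43 → acc = 0x4B
  ',' = 0x2C → acc = 0x67
  '6' = 0x36 → acc = 0x51
  ',' = 0x2C → acc = 0x7D
  '9' = 0x39 → acc = 0x44
  ',' = 0x2C → acc = 0x68
  '9' = 0x39 → acc = 0x51
  '3' = 0x33 → acc = 0x62
  '3' = 0x33 → acc = 0x51
  ',' = 0x2C → acc = 0x7D
  '4' = 0x34 → acc = 0x49
  '8' = 0x38 → acc = 0x71
Checksum = 0x71.

71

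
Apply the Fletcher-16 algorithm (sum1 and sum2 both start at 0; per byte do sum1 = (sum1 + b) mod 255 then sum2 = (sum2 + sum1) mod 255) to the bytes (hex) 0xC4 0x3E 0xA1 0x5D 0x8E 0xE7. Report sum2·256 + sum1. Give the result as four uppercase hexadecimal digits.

Running sums (mod 255):
  after byte 0 (0xC4): sum1=196, sum2=196
  after byte 1 (0x3E): sum1=3, sum2=199
  after byte 2 (0xA1): sum1=164, sum2=108
  after byte 3 (0x5D): sum1=2, sum2=110
  after byte 4 (0x8E): sum1=144, sum2=254
  after byte 5 (0xE7): sum1=120, sum2=119
Checksum = sum2·256 + sum1 = 119·256 + 120 = 30584 = 0x7778.

7778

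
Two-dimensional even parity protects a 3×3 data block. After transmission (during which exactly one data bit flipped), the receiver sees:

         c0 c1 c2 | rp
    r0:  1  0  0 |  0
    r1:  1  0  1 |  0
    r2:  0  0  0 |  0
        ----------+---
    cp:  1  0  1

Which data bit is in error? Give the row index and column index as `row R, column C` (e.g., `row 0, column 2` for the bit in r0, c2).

row 0, column 0

Recompute each row's even parity and compare to rp:
  r0: data parity 1, sent rp 0 → mismatch
  r1: data parity 0, sent rp 0 → ok
  r2: data parity 0, sent rp 0 → ok
Recompute each column's even parity and compare to cp:
  c0: data parity 0, sent cp 1 → mismatch
  c1: data parity 0, sent cp 0 → ok
  c2: data parity 1, sent cp 1 → ok
Exactly one row (r0) and one column (c0) fail → the flipped bit is at their intersection.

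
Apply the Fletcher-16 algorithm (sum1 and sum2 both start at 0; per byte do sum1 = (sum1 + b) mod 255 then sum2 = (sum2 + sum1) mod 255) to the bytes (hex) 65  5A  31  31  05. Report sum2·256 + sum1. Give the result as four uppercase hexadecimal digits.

5F27

Running sums (mod 255):
  after byte 0 (65): sum1=101, sum2=101
  after byte 1 (5A): sum1=191, sum2=37
  after byte 2 (31): sum1=240, sum2=22
  after byte 3 (31): sum1=34, sum2=56
  after byte 4 (05): sum1=39, sum2=95
Checksum = sum2·256 + sum1 = 95·256 + 39 = 24359 = 0x5F27.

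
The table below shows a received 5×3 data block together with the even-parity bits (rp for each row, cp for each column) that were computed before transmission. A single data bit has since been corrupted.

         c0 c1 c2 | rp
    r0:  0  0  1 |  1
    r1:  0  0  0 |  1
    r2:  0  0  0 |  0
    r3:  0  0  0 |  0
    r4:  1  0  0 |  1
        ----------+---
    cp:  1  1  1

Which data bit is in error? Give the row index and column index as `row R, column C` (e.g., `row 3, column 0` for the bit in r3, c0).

row 1, column 1

Recompute each row's even parity and compare to rp:
  r0: data parity 1, sent rp 1 → ok
  r1: data parity 0, sent rp 1 → mismatch
  r2: data parity 0, sent rp 0 → ok
  r3: data parity 0, sent rp 0 → ok
  r4: data parity 1, sent rp 1 → ok
Recompute each column's even parity and compare to cp:
  c0: data parity 1, sent cp 1 → ok
  c1: data parity 0, sent cp 1 → mismatch
  c2: data parity 1, sent cp 1 → ok
Exactly one row (r1) and one column (c1) fail → the flipped bit is at their intersection.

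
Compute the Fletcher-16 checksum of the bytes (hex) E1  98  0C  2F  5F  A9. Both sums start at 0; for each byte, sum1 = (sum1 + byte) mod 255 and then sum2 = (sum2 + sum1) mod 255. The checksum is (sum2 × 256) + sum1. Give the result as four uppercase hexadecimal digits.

6CBE

Running sums (mod 255):
  after byte 0 (E1): sum1=225, sum2=225
  after byte 1 (98): sum1=122, sum2=92
  after byte 2 (0C): sum1=134, sum2=226
  after byte 3 (2F): sum1=181, sum2=152
  after byte 4 (5F): sum1=21, sum2=173
  after byte 5 (A9): sum1=190, sum2=108
Checksum = sum2·256 + sum1 = 108·256 + 190 = 27838 = 0x6CBE.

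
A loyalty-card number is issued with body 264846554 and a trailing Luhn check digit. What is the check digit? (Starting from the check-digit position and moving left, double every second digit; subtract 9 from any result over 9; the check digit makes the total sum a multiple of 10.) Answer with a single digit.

Partial digits right→left: 4 5 5 6 4 8 4 6 2
Double every second digit counting from the check-digit position (so the 1st, 3rd, 5th, ... of the partial from the right).
  doubled (with −9 where >9): 8 1 8 8 4 → sum 29
  kept as-is: 5 6 8 6 → sum 25
Total = 29 + 25 = 54.
Check digit = (10 − (54 mod 10)) mod 10 = 6.

6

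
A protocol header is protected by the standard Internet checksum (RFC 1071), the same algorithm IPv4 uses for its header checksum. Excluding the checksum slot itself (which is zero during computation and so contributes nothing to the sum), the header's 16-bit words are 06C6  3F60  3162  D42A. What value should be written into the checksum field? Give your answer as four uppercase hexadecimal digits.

B44C

One's-complement addition (fold any carry out of bit 15 back into bit 0):
  0x06C6 + 0x3F60 = 0x04626
  0x4626 + 0x3162 = 0x07788
  0x7788 + 0xD42A = 0x14BB2 → wrap carry → 0x4BB3
One's-complement sum = 0x4BB3.
Checksum = ~0x4BB3 & 0xFFFF = 0xB44C.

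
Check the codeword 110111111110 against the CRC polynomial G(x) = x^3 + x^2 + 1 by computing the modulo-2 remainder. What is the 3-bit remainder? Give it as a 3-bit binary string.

000

Modulo-2 division of 110111111110 by 1101:
  pos 0: 1101 XOR 1101 = 0000
  pos 4: 1111 XOR 1101 = 0010
  pos 6: 1011 XOR 1101 = 0110
  pos 7: 1101 XOR 1101 = 0000
Remainder = 000 (zero — the frame passes the CRC check).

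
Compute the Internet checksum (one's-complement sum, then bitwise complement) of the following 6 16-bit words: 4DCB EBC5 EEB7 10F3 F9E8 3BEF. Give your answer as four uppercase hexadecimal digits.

One's-complement addition (fold any carry out of bit 15 back into bit 0):
  0x4DCB + 0xEBC5 = 0x13990 → wrap carry → 0x3991
  0x3991 + 0xEEB7 = 0x12848 → wrap carry → 0x2849
  0x2849 + 0x10F3 = 0x0393C
  0x393C + 0xF9E8 = 0x13324 → wrap carry → 0x3325
  0x3325 + 0x3BEF = 0x06F14
One's-complement sum = 0x6F14.
Checksum = ~0x6F14 & 0xFFFF = 0x90EB.

90EB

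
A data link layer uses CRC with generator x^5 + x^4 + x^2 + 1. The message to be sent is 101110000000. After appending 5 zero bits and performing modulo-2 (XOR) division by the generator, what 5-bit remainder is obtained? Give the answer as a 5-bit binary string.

Append 5 zeros: 10111000000000000. Divide by 110101 (XOR where the leading bit is 1):
  pos 0: 101110 XOR 110101 = 011011
  pos 1: 110110 XOR 110101 = 000011
  pos 5: 110000 XOR 110101 = 000101
  pos 8: 101000 XOR 110101 = 011101
  pos 9: 111010 XOR 110101 = 001111
  pos 11: 111100 XOR 110101 = 001001
Remainder (last 5 bits) = 01001. This is the CRC / FCS.

01001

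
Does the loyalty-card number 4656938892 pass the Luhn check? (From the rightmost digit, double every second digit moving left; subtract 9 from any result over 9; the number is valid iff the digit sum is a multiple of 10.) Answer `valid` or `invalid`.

invalid

From the right, keep odd positions and double even positions (subtract 9 from any doubled value over 9):
  doubled (positions 2,4,...): 9 7 9 1 8 → sum 34
  kept (positions 1,3,...): 2 8 3 6 6 → sum 25
Total = 59.
59 mod 10 = 9, so the number is invalid.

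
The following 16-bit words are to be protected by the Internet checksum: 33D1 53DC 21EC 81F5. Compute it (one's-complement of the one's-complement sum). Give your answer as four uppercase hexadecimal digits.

One's-complement addition (fold any carry out of bit 15 back into bit 0):
  0x33D1 + 0x53DC = 0x087AD
  0x87AD + 0x21EC = 0x0A999
  0xA999 + 0x81F5 = 0x12B8E → wrap carry → 0x2B8F
One's-complement sum = 0x2B8F.
Checksum = ~0x2B8F & 0xFFFF = 0xD470.

D470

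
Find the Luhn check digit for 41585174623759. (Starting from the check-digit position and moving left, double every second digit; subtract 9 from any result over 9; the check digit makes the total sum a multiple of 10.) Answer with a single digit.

Partial digits right→left: 9 5 7 3 2 6 4 7 1 5 8 5 1 4
Double every second digit counting from the check-digit position (so the 1st, 3rd, 5th, ... of the partial from the right).
  doubled (with −9 where >9): 9 5 4 8 2 7 2 → sum 37
  kept as-is: 5 3 6 7 5 5 4 → sum 35
Total = 37 + 35 = 72.
Check digit = (10 − (72 mod 10)) mod 10 = 8.

8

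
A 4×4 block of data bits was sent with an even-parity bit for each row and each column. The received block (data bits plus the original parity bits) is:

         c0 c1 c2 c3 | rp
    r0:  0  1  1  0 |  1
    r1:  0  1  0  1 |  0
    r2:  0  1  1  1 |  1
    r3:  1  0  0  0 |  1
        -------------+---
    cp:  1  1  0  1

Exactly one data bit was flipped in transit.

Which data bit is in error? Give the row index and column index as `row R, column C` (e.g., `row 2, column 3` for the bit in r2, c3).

Recompute each row's even parity and compare to rp:
  r0: data parity 0, sent rp 1 → mismatch
  r1: data parity 0, sent rp 0 → ok
  r2: data parity 1, sent rp 1 → ok
  r3: data parity 1, sent rp 1 → ok
Recompute each column's even parity and compare to cp:
  c0: data parity 1, sent cp 1 → ok
  c1: data parity 1, sent cp 1 → ok
  c2: data parity 0, sent cp 0 → ok
  c3: data parity 0, sent cp 1 → mismatch
Exactly one row (r0) and one column (c3) fail → the flipped bit is at their intersection.

row 0, column 3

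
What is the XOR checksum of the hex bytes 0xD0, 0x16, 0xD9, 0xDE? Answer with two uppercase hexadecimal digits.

C1

XOR the bytes together:
  start with 0xD0
  0xD0 ⊕ 0x16 = 0xC6
  0xC6 ⊕ 0xD9 = 0x1F
  0x1F ⊕ 0xDE = 0xC1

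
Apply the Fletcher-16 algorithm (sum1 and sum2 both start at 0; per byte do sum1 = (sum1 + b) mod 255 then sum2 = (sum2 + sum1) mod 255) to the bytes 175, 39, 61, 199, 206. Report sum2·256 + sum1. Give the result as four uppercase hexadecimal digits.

21AA

Running sums (mod 255):
  after byte 0 (175): sum1=175, sum2=175
  after byte 1 (39): sum1=214, sum2=134
  after byte 2 (61): sum1=20, sum2=154
  after byte 3 (199): sum1=219, sum2=118
  after byte 4 (206): sum1=170, sum2=33
Checksum = sum2·256 + sum1 = 33·256 + 170 = 8618 = 0x21AA.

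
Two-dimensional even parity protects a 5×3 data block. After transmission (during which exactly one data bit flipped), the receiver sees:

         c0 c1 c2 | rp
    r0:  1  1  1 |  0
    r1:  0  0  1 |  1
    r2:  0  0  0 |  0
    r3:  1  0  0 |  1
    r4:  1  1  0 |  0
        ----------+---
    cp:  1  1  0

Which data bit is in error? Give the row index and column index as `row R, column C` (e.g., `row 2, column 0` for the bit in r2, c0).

Recompute each row's even parity and compare to rp:
  r0: data parity 1, sent rp 0 → mismatch
  r1: data parity 1, sent rp 1 → ok
  r2: data parity 0, sent rp 0 → ok
  r3: data parity 1, sent rp 1 → ok
  r4: data parity 0, sent rp 0 → ok
Recompute each column's even parity and compare to cp:
  c0: data parity 1, sent cp 1 → ok
  c1: data parity 0, sent cp 1 → mismatch
  c2: data parity 0, sent cp 0 → ok
Exactly one row (r0) and one column (c1) fail → the flipped bit is at their intersection.

row 0, column 1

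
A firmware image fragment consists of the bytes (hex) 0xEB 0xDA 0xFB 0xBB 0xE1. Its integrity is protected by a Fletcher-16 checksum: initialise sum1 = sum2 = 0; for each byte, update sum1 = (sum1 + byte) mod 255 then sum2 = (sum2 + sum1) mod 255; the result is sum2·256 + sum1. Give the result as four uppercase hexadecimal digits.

Running sums (mod 255):
  after byte 0 (0xEB): sum1=235, sum2=235
  after byte 1 (0xDA): sum1=198, sum2=178
  after byte 2 (0xFB): sum1=194, sum2=117
  after byte 3 (0xBB): sum1=126, sum2=243
  after byte 4 (0xE1): sum1=96, sum2=84
Checksum = sum2·256 + sum1 = 84·256 + 96 = 21600 = 0x5460.

5460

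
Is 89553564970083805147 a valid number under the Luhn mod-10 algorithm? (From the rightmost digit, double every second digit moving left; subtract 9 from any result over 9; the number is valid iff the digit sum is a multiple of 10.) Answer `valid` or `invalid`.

valid

From the right, keep odd positions and double even positions (subtract 9 from any doubled value over 9):
  doubled (positions 2,4,...): 8 1 7 7 0 9 3 6 1 7 → sum 49
  kept (positions 1,3,...): 7 1 0 3 0 7 4 5 5 9 → sum 41
Total = 90.
90 mod 10 = 0, so the number is valid.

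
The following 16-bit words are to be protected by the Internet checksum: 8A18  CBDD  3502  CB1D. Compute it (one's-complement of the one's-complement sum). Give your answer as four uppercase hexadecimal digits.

One's-complement addition (fold any carry out of bit 15 back into bit 0):
  0x8A18 + 0xCBDD = 0x155F5 → wrap carry → 0x55F6
  0x55F6 + 0x3502 = 0x08AF8
  0x8AF8 + 0xCB1D = 0x15615 → wrap carry → 0x5616
One's-complement sum = 0x5616.
Checksum = ~0x5616 & 0xFFFF = 0xA9E9.

A9E9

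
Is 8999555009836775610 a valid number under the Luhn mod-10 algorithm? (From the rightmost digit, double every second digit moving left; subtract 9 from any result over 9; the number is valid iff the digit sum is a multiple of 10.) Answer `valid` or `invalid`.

invalid

From the right, keep odd positions and double even positions (subtract 9 from any doubled value over 9):
  doubled (positions 2,4,...): 2 1 5 6 9 0 1 9 9 → sum 42
  kept (positions 1,3,...): 0 6 7 6 8 0 5 5 9 8 → sum 54
Total = 96.
96 mod 10 = 6, so the number is invalid.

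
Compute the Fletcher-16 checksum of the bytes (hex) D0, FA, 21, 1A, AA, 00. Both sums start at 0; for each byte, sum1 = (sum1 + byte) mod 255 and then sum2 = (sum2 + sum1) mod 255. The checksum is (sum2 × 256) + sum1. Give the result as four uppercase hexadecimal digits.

Running sums (mod 255):
  after byte 0 (D0): sum1=208, sum2=208
  after byte 1 (FA): sum1=203, sum2=156
  after byte 2 (21): sum1=236, sum2=137
  after byte 3 (1A): sum1=7, sum2=144
  after byte 4 (AA): sum1=177, sum2=66
  after byte 5 (00): sum1=177, sum2=243
Checksum = sum2·256 + sum1 = 243·256 + 177 = 62385 = 0xF3B1.

F3B1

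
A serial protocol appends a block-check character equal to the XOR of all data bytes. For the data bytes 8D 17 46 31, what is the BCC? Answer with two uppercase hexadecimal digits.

ED

XOR the bytes together:
  start with 0x8D
  0x8D ⊕ 0x17 = 0x9A
  0x9A ⊕ 0x46 = 0xDC
  0xDC ⊕ 0x31 = 0xED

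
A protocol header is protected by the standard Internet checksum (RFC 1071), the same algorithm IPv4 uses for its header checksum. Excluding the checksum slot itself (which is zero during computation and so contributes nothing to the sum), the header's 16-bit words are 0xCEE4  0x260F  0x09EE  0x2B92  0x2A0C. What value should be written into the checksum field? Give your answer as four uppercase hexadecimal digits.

AB7F

One's-complement addition (fold any carry out of bit 15 back into bit 0):
  0xCEE4 + 0x260F = 0x0F4F3
  0xF4F3 + 0x09EE = 0x0FEE1
  0xFEE1 + 0x2B92 = 0x12A73 → wrap carry → 0x2A74
  0x2A74 + 0x2A0C = 0x05480
One's-complement sum = 0x5480.
Checksum = ~0x5480 & 0xFFFF = 0xAB7F.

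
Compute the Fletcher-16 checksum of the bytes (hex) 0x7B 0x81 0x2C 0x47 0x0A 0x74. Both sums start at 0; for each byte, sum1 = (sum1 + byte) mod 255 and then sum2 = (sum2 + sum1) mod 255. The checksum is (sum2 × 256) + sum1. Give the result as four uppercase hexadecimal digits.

Running sums (mod 255):
  after byte 0 (0x7B): sum1=123, sum2=123
  after byte 1 (0x81): sum1=252, sum2=120
  after byte 2 (0x2C): sum1=41, sum2=161
  after byte 3 (0x47): sum1=112, sum2=18
  after byte 4 (0x0A): sum1=122, sum2=140
  after byte 5 (0x74): sum1=238, sum2=123
Checksum = sum2·256 + sum1 = 123·256 + 238 = 31726 = 0x7BEE.

7BEE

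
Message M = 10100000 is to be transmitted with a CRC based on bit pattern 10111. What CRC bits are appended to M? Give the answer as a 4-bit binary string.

0011

Append 4 zeros: 101000000000. Divide by 10111 (XOR where the leading bit is 1):
  pos 0: 10100 XOR 10111 = 00011
  pos 3: 11000 XOR 10111 = 01111
  pos 4: 11110 XOR 10111 = 01001
  pos 5: 10010 XOR 10111 = 00101
  pos 7: 10100 XOR 10111 = 00011
Remainder (last 4 bits) = 0011. This is the CRC / FCS.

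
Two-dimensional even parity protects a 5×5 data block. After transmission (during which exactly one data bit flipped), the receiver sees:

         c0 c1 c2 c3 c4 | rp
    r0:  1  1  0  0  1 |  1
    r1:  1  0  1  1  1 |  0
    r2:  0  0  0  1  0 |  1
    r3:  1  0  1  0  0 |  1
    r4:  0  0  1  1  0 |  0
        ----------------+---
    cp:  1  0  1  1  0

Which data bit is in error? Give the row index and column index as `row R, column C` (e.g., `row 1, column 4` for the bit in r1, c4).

row 3, column 1

Recompute each row's even parity and compare to rp:
  r0: data parity 1, sent rp 1 → ok
  r1: data parity 0, sent rp 0 → ok
  r2: data parity 1, sent rp 1 → ok
  r3: data parity 0, sent rp 1 → mismatch
  r4: data parity 0, sent rp 0 → ok
Recompute each column's even parity and compare to cp:
  c0: data parity 1, sent cp 1 → ok
  c1: data parity 1, sent cp 0 → mismatch
  c2: data parity 1, sent cp 1 → ok
  c3: data parity 1, sent cp 1 → ok
  c4: data parity 0, sent cp 0 → ok
Exactly one row (r3) and one column (c1) fail → the flipped bit is at their intersection.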